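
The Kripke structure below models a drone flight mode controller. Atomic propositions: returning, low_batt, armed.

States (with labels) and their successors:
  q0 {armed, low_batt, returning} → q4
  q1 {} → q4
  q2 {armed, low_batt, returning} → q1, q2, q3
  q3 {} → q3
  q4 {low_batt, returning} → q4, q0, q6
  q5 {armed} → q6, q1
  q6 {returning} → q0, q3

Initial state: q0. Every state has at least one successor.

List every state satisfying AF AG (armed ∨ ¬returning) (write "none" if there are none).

States satisfying AG (armed ∨ ¬returning): {q3}.
States satisfying AF AG (armed ∨ ¬returning): {q3}.

{q3}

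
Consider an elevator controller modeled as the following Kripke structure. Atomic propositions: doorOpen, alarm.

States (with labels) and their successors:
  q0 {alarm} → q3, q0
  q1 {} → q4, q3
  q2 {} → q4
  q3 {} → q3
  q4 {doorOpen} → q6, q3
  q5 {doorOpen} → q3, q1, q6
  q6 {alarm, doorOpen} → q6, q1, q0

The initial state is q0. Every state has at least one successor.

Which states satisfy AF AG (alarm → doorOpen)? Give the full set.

States satisfying AG (alarm → doorOpen): {q3}.
States satisfying AF AG (alarm → doorOpen): {q3}.

{q3}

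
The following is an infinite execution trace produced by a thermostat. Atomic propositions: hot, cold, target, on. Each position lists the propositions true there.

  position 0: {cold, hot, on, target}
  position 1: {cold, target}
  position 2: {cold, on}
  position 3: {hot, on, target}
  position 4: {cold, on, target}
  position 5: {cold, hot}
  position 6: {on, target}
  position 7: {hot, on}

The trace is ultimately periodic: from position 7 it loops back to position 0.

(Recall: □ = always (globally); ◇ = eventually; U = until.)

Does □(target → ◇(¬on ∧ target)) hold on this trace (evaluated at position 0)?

Satisfied

target → ◇(¬on ∧ target) holds at every position 0..7, and those are all positions ever visited, so □(target → ◇(¬on ∧ target)) holds.
Positions where target holds: 0, 1, 3, 4, 6.
Check ◇(¬on ∧ target) at each: 0→ok, 1→ok, 3→ok, 4→ok, 6→ok.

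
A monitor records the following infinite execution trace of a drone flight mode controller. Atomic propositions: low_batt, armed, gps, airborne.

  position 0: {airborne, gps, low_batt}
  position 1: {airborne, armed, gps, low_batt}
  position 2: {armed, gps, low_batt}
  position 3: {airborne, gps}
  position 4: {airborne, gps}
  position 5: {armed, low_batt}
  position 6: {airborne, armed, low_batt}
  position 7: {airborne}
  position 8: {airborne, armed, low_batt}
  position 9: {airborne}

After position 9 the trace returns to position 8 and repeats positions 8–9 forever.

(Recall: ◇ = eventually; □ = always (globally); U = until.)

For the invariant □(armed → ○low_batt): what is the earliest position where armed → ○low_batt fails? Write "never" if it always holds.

2

Check armed → ○low_batt at each position in order: 0 ✓, 1 ✓.
At position 2 the labels are {armed, gps, low_batt} and the next position 3 has {airborne, gps}, so armed → ○low_batt is false there. This is the first violation.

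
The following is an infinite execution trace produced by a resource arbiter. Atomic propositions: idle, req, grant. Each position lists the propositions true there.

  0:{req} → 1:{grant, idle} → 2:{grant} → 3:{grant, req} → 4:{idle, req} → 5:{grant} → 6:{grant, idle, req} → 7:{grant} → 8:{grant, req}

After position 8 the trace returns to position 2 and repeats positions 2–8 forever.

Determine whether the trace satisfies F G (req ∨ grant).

G (req ∨ grant) holds at position 0, which is reachable from 0, so F G (req ∨ grant) holds.

Yes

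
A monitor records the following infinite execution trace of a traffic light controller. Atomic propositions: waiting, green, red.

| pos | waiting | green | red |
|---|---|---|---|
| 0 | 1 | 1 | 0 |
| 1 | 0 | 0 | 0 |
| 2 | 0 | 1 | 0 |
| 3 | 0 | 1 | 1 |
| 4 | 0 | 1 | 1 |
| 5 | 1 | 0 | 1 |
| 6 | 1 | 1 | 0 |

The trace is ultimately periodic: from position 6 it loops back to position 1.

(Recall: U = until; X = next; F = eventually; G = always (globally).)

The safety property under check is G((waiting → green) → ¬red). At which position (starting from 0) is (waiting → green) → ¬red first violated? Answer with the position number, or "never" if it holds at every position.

Check (waiting → green) → ¬red at each position in order: 0 ✓, 1 ✓, 2 ✓.
At position 3 the labels are {green, red}, so (waiting → green) → ¬red is false there. This is the first violation.

3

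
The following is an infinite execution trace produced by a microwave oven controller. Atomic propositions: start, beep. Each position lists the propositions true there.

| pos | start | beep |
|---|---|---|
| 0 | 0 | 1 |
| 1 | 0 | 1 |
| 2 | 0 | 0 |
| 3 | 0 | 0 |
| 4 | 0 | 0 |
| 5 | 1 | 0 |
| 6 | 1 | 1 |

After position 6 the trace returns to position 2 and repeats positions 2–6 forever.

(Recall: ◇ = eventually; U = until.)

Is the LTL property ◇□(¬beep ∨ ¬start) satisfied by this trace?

□(¬beep ∨ ¬start) is false at every position 0..6, so it never becomes true and ◇□(¬beep ∨ ¬start) fails.

No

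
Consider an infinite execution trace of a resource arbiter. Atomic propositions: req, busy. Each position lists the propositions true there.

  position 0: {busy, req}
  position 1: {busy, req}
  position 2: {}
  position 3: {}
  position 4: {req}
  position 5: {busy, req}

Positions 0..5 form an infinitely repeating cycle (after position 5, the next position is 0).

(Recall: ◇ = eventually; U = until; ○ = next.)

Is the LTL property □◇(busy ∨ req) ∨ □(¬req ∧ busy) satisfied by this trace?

◇(busy ∨ req) holds at every position 0..5, and those are all positions ever visited, so □◇(busy ∨ req) holds.
¬req ∧ busy must hold at every position from 0 onward. It fails at position 0, so □(¬req ∧ busy) is false.
At position 0: □◇(busy ∨ req) is true; □(¬req ∧ busy) is false; so □◇(busy ∨ req) ∨ □(¬req ∧ busy) is true.

Satisfied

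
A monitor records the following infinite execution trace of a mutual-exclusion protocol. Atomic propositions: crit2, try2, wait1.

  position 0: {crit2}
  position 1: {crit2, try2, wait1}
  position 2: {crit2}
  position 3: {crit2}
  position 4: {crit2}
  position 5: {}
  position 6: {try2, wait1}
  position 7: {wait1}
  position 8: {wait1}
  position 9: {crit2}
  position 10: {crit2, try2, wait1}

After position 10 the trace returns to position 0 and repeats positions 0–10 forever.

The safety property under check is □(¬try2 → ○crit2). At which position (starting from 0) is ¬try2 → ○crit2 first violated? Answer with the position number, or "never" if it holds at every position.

Check ¬try2 → ○crit2 at each position in order: 0 ✓, 1 ✓, 2 ✓, 3 ✓.
At position 4 the labels are {crit2} and the next position 5 has {}, so ¬try2 → ○crit2 is false there. This is the first violation.

4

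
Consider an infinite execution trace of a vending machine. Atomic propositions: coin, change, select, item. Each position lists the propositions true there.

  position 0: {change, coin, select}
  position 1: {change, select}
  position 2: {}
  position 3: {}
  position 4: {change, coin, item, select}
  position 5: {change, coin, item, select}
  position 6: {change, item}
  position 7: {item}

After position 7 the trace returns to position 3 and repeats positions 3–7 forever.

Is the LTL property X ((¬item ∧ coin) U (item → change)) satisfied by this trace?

The position after 0 is 1; (¬item ∧ coin) U (item → change) is true there.

Yes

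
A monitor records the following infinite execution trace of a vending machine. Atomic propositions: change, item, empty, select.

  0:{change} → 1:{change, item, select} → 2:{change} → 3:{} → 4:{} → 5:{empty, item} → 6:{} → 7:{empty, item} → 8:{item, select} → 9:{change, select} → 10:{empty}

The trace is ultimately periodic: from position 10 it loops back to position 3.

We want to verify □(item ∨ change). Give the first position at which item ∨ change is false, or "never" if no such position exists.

Check item ∨ change at each position in order: 0 ✓, 1 ✓, 2 ✓.
At position 3 the labels are {}, so item ∨ change is false there. This is the first violation.

3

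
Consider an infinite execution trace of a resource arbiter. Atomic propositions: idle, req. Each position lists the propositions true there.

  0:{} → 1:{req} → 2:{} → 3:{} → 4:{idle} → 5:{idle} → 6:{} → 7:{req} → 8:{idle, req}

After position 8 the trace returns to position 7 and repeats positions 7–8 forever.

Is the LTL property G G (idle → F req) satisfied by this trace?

G (idle → F req) holds at every position 0..8, and those are all positions ever visited, so G G (idle → F req) holds.

Holds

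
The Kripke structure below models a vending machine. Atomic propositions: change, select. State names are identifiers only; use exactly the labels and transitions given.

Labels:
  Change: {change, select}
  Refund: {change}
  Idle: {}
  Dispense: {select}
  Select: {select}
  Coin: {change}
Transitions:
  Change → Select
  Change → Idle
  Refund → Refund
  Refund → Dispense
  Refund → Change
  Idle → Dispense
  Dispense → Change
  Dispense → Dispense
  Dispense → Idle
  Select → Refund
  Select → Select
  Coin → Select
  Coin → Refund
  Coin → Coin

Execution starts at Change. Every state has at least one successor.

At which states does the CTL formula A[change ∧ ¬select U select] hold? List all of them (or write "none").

States satisfying change ∧ ¬select: {Refund, Coin}.
States satisfying select: {Change, Dispense, Select}.
States satisfying A[change ∧ ¬select U select]: {Change, Dispense, Select}.

{Change, Dispense, Select}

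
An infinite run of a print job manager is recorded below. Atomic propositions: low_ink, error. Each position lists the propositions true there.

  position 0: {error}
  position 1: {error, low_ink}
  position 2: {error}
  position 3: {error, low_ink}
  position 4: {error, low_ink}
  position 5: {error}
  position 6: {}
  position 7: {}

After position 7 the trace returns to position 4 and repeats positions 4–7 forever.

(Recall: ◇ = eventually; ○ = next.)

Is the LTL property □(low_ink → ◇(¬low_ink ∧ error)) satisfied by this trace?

Yes

low_ink → ◇(¬low_ink ∧ error) holds at every position 0..7, and those are all positions ever visited, so □(low_ink → ◇(¬low_ink ∧ error)) holds.
Positions where low_ink holds: 1, 3, 4.
Check ◇(¬low_ink ∧ error) at each: 1→ok, 3→ok, 4→ok.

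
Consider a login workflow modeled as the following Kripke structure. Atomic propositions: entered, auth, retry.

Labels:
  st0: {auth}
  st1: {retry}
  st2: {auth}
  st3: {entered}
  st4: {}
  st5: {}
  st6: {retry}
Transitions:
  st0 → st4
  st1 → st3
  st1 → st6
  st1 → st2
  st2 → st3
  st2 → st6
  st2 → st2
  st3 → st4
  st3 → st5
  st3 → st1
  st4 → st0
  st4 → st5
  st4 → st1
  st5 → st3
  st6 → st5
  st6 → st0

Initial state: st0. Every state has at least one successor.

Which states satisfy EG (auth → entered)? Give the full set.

{st1, st3, st4, st5, st6}

States satisfying auth → entered: {st1, st3, st4, st5, st6}.
States satisfying EG (auth → entered): {st1, st3, st4, st5, st6}.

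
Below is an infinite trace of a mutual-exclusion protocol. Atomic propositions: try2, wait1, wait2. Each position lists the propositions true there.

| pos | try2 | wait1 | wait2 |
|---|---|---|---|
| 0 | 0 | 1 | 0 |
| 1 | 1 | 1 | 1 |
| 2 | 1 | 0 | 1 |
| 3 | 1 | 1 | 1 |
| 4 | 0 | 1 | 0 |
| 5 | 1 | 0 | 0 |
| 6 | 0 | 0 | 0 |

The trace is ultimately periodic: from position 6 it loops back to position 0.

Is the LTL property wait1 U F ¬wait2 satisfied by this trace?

Yes

Walking from position 0: F ¬wait2 first holds at position 0, and wait1 holds at every earlier position along the way, so wait1 U F ¬wait2 holds.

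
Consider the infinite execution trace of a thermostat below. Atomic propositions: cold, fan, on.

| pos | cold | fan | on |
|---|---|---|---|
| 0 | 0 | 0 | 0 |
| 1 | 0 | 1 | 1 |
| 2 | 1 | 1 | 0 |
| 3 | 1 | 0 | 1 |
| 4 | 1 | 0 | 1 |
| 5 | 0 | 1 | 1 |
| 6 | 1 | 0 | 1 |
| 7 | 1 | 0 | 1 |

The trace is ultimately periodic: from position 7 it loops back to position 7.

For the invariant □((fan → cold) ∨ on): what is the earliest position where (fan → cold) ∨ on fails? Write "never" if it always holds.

(fan → cold) ∨ on holds at every position 0..7, and those are all the positions the trace ever visits, so the invariant □((fan → cold) ∨ on) is never violated.

never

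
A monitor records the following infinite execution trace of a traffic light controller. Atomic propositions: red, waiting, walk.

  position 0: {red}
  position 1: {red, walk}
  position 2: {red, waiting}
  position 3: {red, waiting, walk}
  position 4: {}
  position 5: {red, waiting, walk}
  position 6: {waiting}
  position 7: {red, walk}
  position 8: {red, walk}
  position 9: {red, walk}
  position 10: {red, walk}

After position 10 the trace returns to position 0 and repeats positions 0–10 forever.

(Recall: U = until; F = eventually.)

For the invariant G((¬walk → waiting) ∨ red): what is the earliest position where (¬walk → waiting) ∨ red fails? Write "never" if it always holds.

4

Check (¬walk → waiting) ∨ red at each position in order: 0 ✓, 1 ✓, 2 ✓, 3 ✓.
At position 4 the labels are {}, so (¬walk → waiting) ∨ red is false there. This is the first violation.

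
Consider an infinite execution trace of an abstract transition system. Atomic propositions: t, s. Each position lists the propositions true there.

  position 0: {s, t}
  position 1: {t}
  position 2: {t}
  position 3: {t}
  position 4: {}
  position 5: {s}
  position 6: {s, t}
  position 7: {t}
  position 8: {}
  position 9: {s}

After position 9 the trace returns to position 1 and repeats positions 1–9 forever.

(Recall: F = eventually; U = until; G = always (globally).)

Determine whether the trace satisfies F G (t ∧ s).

G (t ∧ s) is false at every position 0..9, so it never becomes true and F G (t ∧ s) fails.

Violated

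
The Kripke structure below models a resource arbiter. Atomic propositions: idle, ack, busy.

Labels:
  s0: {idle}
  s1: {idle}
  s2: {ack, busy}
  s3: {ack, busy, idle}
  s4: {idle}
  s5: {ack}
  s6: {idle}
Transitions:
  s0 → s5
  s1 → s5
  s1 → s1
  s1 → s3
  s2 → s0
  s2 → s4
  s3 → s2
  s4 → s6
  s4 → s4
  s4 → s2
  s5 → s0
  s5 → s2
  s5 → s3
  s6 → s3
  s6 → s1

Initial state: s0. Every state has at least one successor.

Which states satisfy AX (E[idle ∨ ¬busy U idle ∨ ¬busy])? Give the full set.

States satisfying E[idle ∨ ¬busy U idle ∨ ¬busy]: {s0, s1, s3, s4, s5, s6}.
States satisfying AX (E[idle ∨ ¬busy U idle ∨ ¬busy]): {s0, s1, s2, s6}.

{s0, s1, s2, s6}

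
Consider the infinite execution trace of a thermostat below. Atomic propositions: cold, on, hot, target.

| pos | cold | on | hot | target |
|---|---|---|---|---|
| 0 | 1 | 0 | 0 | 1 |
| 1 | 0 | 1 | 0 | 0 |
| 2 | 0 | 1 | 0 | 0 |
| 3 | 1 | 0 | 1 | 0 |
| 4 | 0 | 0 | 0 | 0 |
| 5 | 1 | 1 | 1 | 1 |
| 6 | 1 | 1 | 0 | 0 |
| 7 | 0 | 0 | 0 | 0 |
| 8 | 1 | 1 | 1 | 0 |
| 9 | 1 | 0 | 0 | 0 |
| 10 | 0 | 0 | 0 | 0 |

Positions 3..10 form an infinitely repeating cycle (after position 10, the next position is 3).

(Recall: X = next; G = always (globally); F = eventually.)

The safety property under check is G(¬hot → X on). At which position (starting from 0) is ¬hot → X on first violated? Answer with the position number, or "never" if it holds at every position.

2

Check ¬hot → X on at each position in order: 0 ✓, 1 ✓.
At position 2 the labels are {on} and the next position 3 has {cold, hot}, so ¬hot → X on is false there. This is the first violation.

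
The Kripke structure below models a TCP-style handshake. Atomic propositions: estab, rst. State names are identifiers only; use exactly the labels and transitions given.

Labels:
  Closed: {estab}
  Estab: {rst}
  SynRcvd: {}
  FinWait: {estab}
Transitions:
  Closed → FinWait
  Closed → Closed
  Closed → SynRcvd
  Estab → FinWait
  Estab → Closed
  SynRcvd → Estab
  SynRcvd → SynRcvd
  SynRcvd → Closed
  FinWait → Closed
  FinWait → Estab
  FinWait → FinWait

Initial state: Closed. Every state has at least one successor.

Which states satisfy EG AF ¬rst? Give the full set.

States satisfying AF ¬rst: {Closed, Estab, SynRcvd, FinWait}.
States satisfying EG AF ¬rst: {Closed, Estab, SynRcvd, FinWait}.

{Closed, Estab, SynRcvd, FinWait}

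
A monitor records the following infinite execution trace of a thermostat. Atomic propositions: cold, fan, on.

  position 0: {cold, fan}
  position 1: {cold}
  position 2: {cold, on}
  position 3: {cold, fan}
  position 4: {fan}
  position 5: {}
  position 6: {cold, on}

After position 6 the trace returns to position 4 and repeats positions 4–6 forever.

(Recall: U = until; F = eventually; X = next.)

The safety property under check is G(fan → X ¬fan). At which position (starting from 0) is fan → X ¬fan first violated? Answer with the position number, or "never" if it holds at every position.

Check fan → X ¬fan at each position in order: 0 ✓, 1 ✓, 2 ✓.
At position 3 the labels are {cold, fan} and the next position 4 has {fan}, so fan → X ¬fan is false there. This is the first violation.

3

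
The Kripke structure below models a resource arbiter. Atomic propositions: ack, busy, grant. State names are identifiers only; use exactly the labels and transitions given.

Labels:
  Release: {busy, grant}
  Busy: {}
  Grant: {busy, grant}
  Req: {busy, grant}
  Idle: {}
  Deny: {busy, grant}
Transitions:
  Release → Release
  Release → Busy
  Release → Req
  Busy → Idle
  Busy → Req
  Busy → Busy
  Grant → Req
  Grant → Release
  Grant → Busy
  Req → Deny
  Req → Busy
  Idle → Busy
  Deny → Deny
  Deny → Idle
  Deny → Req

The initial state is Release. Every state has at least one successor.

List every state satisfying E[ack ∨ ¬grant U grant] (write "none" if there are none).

States satisfying ack ∨ ¬grant: {Busy, Idle}.
States satisfying grant: {Release, Grant, Req, Deny}.
States satisfying E[ack ∨ ¬grant U grant]: {Release, Busy, Grant, Req, Idle, Deny}.

{Release, Busy, Grant, Req, Idle, Deny}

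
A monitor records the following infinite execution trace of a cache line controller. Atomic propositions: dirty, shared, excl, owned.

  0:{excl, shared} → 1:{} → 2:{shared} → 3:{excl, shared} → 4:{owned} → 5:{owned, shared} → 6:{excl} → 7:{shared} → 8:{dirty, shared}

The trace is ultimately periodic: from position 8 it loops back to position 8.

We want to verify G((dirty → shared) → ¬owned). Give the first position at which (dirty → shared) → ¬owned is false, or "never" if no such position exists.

4

Check (dirty → shared) → ¬owned at each position in order: 0 ✓, 1 ✓, 2 ✓, 3 ✓.
At position 4 the labels are {owned}, so (dirty → shared) → ¬owned is false there. This is the first violation.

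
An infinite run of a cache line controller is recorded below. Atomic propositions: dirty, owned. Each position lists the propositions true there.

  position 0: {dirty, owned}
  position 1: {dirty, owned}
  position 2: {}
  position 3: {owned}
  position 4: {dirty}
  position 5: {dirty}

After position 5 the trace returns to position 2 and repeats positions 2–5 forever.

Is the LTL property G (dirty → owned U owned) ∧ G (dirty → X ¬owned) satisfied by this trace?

dirty → owned U owned must hold at every position from 0 onward. It fails at position 4, so G (dirty → owned U owned) is false.
Positions where dirty holds: 0, 1, 4, 5.
Check owned U owned at each: 0→ok, 1→ok, 4→fails, 5→fails.
dirty → X ¬owned must hold at every position from 0 onward. It fails at position 0, so G (dirty → X ¬owned) is false.
Positions where dirty holds: 0, 1, 4, 5.
Check X ¬owned at each: 0→fails, 1→ok, 4→ok, 5→ok.
At position 0: G (dirty → owned U owned) is false; G (dirty → X ¬owned) is false; so G (dirty → owned U owned) ∧ G (dirty → X ¬owned) is false.

Does not hold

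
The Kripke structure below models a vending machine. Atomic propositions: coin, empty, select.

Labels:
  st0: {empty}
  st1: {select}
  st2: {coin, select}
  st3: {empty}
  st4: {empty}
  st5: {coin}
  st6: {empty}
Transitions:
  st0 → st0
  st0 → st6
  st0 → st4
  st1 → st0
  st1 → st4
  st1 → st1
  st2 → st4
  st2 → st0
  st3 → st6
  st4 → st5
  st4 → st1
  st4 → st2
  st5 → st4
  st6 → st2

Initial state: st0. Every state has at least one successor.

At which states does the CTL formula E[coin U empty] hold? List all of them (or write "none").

States satisfying coin: {st2, st5}.
States satisfying empty: {st0, st3, st4, st6}.
States satisfying E[coin U empty]: {st0, st2, st3, st4, st5, st6}.

{st0, st2, st3, st4, st5, st6}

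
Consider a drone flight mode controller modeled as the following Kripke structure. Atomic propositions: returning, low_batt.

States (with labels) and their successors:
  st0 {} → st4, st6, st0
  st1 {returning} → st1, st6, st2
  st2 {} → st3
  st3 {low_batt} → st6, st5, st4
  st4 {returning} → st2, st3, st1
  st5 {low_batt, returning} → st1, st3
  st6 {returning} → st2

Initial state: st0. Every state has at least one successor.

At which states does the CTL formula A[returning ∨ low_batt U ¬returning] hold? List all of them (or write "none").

States satisfying returning ∨ low_batt: {st1, st3, st4, st5, st6}.
States satisfying ¬returning: {st0, st2, st3}.
States satisfying A[returning ∨ low_batt U ¬returning]: {st0, st2, st3, st6}.

{st0, st2, st3, st6}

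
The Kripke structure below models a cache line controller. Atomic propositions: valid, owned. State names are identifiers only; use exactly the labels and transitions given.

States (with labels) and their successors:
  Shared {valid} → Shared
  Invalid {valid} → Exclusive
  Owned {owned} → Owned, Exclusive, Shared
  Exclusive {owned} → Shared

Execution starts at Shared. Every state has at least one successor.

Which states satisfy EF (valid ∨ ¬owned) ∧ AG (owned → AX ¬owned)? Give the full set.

States satisfying valid ∨ ¬owned: {Shared, Invalid}.
States satisfying EF (valid ∨ ¬owned): {Shared, Invalid, Owned, Exclusive}.
States satisfying owned → AX ¬owned: {Shared, Invalid, Exclusive}.
States satisfying AG (owned → AX ¬owned): {Shared, Invalid, Exclusive}.
States satisfying EF (valid ∨ ¬owned) ∧ AG (owned → AX ¬owned): {Shared, Invalid, Exclusive}.

{Shared, Invalid, Exclusive}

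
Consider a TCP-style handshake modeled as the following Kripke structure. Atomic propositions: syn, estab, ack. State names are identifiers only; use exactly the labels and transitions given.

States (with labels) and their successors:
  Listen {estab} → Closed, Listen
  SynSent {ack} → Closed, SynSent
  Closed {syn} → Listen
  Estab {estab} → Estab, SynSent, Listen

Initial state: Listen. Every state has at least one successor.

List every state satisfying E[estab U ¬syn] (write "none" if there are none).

States satisfying estab: {Listen, Estab}.
States satisfying ¬syn: {Listen, SynSent, Estab}.
States satisfying E[estab U ¬syn]: {Listen, SynSent, Estab}.

{Listen, SynSent, Estab}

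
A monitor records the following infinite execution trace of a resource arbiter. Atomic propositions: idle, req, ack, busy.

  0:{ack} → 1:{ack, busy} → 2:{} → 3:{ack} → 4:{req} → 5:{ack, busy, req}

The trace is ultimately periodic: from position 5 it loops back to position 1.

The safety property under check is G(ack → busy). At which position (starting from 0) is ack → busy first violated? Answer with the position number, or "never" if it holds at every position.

At position 0 the labels are {ack}, so ack → busy is false there. This is the first violation.

0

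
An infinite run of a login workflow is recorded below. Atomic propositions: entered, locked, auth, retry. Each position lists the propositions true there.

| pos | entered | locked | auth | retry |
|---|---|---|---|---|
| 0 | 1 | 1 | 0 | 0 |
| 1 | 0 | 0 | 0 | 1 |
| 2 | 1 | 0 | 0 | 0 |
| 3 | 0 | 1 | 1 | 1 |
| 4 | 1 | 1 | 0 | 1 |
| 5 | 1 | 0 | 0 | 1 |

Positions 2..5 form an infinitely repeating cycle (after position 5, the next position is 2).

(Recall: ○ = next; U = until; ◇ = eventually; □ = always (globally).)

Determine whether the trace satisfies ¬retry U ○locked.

Violated

Walking from position 0: at position 1, ○locked has not yet held and ¬retry fails, so ¬retry U ○locked is false.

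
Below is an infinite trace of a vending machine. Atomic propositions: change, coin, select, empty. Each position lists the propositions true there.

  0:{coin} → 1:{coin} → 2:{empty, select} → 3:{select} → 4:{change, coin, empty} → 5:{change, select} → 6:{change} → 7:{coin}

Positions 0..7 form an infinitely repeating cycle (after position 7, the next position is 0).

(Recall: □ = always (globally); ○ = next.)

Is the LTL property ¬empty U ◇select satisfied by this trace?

Holds

Walking from position 0: ◇select first holds at position 0, and ¬empty holds at every earlier position along the way, so ¬empty U ◇select holds.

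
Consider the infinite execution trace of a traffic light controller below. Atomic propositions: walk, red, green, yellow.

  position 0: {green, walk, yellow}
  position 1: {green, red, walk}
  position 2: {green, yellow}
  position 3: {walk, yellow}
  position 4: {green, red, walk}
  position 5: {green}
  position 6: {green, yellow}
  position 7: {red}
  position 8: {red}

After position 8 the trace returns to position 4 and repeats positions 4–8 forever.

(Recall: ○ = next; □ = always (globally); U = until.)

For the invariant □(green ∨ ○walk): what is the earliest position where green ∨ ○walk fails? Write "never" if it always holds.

Check green ∨ ○walk at each position in order: 0 ✓, 1 ✓, 2 ✓, 3 ✓, 4 ✓, 5 ✓, 6 ✓.
At position 7 the labels are {red} and the next position 8 has {red}, so green ∨ ○walk is false there. This is the first violation.

7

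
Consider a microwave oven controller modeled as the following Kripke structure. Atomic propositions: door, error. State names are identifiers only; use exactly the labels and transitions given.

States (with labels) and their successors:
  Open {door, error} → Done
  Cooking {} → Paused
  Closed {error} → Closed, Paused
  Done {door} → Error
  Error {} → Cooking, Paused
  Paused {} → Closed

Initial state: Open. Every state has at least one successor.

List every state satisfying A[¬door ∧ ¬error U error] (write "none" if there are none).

States satisfying ¬door ∧ ¬error: {Cooking, Error, Paused}.
States satisfying error: {Open, Closed}.
States satisfying A[¬door ∧ ¬error U error]: {Open, Cooking, Closed, Error, Paused}.

{Open, Cooking, Closed, Error, Paused}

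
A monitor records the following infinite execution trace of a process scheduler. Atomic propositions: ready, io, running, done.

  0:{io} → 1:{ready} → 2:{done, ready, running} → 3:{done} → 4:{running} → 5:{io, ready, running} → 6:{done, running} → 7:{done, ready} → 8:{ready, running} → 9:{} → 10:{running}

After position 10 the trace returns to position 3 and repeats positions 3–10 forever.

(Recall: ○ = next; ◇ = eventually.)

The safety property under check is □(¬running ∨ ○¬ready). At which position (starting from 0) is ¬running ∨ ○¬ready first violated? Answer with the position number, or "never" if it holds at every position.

4

Check ¬running ∨ ○¬ready at each position in order: 0 ✓, 1 ✓, 2 ✓, 3 ✓.
At position 4 the labels are {running} and the next position 5 has {io, ready, running}, so ¬running ∨ ○¬ready is false there. This is the first violation.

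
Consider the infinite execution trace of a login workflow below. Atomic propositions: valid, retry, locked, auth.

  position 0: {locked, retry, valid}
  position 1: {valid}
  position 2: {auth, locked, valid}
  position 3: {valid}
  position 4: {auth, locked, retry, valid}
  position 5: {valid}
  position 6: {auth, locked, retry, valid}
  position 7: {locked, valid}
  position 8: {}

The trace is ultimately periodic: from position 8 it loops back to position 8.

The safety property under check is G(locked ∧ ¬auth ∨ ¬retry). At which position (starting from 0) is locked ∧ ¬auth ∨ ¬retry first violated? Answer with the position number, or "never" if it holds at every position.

Check locked ∧ ¬auth ∨ ¬retry at each position in order: 0 ✓, 1 ✓, 2 ✓, 3 ✓.
At position 4 the labels are {auth, locked, retry, valid}, so locked ∧ ¬auth ∨ ¬retry is false there. This is the first violation.

4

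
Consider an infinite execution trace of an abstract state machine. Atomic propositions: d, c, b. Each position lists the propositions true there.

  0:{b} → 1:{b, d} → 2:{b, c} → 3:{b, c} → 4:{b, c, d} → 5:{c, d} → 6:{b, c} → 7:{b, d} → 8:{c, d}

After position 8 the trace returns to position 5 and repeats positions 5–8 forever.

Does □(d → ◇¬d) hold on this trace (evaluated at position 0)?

d → ◇¬d holds at every position 0..8, and those are all positions ever visited, so □(d → ◇¬d) holds.
Positions where d holds: 1, 4, 5, 7, 8.
Check ◇¬d at each: 1→ok, 4→ok, 5→ok, 7→ok, 8→ok.

Holds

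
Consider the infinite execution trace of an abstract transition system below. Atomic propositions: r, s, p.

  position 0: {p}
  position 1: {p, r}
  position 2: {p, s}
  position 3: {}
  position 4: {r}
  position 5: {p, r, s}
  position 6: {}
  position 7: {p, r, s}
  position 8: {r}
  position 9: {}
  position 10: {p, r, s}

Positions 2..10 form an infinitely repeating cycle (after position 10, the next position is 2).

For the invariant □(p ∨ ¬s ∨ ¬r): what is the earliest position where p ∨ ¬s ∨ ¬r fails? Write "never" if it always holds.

p ∨ ¬s ∨ ¬r holds at every position 0..10, and those are all the positions the trace ever visits, so the invariant □(p ∨ ¬s ∨ ¬r) is never violated.

never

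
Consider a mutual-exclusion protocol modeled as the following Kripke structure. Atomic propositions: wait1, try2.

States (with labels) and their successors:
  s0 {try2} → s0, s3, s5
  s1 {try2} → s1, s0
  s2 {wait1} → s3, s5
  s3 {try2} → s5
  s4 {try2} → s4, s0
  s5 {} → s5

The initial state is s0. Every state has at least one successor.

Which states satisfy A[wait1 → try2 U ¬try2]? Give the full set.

{s2, s3, s5}

States satisfying wait1 → try2: {s0, s1, s3, s4, s5}.
States satisfying ¬try2: {s2, s5}.
States satisfying A[wait1 → try2 U ¬try2]: {s2, s3, s5}.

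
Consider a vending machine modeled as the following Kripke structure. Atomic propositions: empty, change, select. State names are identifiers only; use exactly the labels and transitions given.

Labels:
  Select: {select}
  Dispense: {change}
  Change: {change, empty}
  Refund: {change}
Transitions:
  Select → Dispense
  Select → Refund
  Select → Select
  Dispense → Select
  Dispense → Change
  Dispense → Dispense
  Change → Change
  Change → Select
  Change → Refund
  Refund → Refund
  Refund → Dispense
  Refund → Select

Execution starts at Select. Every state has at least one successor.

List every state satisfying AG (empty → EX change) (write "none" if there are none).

{Select, Dispense, Change, Refund}

States satisfying empty → EX change: {Select, Dispense, Change, Refund}.
States satisfying AG (empty → EX change): {Select, Dispense, Change, Refund}.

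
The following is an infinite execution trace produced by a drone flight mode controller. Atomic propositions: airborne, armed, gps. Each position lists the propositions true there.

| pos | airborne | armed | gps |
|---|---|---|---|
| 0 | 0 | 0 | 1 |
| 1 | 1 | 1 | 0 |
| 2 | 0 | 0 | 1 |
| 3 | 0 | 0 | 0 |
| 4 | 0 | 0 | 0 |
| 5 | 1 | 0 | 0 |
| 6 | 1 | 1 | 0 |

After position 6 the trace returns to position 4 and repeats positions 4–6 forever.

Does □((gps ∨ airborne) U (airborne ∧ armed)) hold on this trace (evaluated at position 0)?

No

(gps ∨ airborne) U (airborne ∧ armed) must hold at every position from 0 onward. It fails at position 2, so □((gps ∨ airborne) U (airborne ∧ armed)) is false.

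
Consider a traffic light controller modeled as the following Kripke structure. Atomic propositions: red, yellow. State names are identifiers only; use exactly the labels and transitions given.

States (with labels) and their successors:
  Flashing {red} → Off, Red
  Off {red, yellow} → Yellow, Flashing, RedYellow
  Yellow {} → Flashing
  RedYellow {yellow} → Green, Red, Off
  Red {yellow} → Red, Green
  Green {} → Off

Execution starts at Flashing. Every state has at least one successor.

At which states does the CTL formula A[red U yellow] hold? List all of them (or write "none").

States satisfying red: {Flashing, Off}.
States satisfying yellow: {Off, RedYellow, Red}.
States satisfying A[red U yellow]: {Flashing, Off, RedYellow, Red}.

{Flashing, Off, RedYellow, Red}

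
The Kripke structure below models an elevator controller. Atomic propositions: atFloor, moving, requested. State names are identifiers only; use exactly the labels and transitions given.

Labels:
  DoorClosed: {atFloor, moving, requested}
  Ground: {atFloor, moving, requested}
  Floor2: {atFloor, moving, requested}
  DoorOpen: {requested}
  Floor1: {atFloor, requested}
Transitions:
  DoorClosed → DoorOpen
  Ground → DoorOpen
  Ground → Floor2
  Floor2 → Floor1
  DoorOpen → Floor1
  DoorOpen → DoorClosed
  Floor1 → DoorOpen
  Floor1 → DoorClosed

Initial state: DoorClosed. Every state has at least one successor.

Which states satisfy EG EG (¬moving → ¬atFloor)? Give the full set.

{DoorClosed, Ground, DoorOpen}

States satisfying EG (¬moving → ¬atFloor): {DoorClosed, Ground, DoorOpen}.
States satisfying EG EG (¬moving → ¬atFloor): {DoorClosed, Ground, DoorOpen}.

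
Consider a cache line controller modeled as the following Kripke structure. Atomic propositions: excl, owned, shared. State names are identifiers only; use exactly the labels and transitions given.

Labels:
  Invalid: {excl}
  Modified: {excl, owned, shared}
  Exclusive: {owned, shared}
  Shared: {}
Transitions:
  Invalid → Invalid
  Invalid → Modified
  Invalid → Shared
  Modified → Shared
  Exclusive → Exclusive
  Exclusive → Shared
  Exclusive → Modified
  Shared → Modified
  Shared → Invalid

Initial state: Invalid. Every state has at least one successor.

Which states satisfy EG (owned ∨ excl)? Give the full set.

States satisfying owned ∨ excl: {Invalid, Modified, Exclusive}.
States satisfying EG (owned ∨ excl): {Invalid, Exclusive}.

{Invalid, Exclusive}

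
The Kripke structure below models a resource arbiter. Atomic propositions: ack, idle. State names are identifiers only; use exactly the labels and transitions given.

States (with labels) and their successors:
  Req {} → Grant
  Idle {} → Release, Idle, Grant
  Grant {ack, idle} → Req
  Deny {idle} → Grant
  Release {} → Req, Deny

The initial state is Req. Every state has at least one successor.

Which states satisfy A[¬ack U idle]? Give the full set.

{Req, Grant, Deny, Release}

States satisfying ¬ack: {Req, Idle, Deny, Release}.
States satisfying idle: {Grant, Deny}.
States satisfying A[¬ack U idle]: {Req, Grant, Deny, Release}.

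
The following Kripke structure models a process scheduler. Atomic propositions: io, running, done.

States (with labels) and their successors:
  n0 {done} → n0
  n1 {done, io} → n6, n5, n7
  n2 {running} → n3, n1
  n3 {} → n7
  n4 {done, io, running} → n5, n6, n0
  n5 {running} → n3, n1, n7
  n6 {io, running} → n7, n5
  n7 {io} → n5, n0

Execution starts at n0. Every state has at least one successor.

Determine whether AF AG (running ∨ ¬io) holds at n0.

Yes

States satisfying AG (running ∨ ¬io): {n0}.
States satisfying AF AG (running ∨ ¬io): {n0}.
n0 ∈ Sat(AF AG (running ∨ ¬io)).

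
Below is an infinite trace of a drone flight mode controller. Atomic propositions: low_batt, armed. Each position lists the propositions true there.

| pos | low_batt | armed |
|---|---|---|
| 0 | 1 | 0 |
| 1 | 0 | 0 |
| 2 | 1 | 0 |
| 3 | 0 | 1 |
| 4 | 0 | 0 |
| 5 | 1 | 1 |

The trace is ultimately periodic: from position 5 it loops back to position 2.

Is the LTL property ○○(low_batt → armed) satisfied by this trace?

The position after 0 is 1; ○(low_batt → armed) is false there.

Does not hold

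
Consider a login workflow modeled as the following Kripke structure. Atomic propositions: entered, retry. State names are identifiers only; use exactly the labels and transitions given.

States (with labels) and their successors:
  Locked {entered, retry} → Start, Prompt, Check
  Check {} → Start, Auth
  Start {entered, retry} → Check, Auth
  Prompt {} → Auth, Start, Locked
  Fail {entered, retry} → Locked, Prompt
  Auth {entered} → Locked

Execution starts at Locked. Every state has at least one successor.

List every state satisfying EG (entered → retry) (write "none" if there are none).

{Locked, Check, Start, Prompt, Fail}

States satisfying entered → retry: {Locked, Check, Start, Prompt, Fail}.
States satisfying EG (entered → retry): {Locked, Check, Start, Prompt, Fail}.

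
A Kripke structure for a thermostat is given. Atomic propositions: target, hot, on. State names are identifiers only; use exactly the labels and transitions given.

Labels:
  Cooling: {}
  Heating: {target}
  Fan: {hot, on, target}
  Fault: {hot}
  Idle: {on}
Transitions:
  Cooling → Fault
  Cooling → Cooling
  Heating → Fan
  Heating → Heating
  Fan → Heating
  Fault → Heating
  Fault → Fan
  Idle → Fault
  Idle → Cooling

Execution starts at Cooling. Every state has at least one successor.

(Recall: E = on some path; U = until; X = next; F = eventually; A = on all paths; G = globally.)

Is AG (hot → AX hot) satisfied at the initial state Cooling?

Violated

States satisfying hot → AX hot: {Cooling, Heating, Idle}.
States satisfying AG (hot → AX hot): ∅.
Fan is reachable from Cooling and violates hot → AX hot, so AG fails at Cooling.
Cooling ∉ Sat(AG (hot → AX hot)).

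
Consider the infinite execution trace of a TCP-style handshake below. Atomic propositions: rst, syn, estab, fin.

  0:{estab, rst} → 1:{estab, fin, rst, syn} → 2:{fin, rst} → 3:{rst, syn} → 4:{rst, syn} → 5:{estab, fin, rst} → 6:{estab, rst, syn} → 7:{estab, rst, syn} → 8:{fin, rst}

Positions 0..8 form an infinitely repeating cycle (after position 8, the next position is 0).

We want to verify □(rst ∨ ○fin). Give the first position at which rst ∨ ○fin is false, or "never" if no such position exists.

never

rst ∨ ○fin holds at every position 0..8, and those are all the positions the trace ever visits, so the invariant □(rst ∨ ○fin) is never violated.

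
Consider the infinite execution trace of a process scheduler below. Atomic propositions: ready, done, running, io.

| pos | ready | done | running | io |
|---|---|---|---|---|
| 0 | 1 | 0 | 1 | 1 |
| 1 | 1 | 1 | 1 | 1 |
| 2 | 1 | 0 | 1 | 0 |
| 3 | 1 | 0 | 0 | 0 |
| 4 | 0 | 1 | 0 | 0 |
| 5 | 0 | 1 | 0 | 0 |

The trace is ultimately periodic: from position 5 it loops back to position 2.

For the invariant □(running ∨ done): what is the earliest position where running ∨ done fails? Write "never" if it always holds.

Check running ∨ done at each position in order: 0 ✓, 1 ✓, 2 ✓.
At position 3 the labels are {ready}, so running ∨ done is false there. This is the first violation.

3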